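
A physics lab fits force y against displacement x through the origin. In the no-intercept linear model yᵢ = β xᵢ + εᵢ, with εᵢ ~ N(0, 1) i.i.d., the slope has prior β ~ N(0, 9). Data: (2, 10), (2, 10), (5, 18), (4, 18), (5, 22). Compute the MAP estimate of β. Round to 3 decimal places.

log p(β | y) = −Σ(yᵢ − βxᵢ)²/(2·1) − β²/(2·9) + const.
Setting the derivative to zero: Σxᵢ(yᵢ − βxᵢ)/1 − β/9 = 0, so β = Σxᵢyᵢ / (Σxᵢ² + σ²/τ²).
Σxᵢyᵢ = 2·10 + 2·10 + 5·18 + 4·18 + 5·22 = 312; Σxᵢ² = 74; σ²/τ² = 1/9.
β̂_MAP = 312 / (74 + 1/9) = 312/(667/9) = 2808/667 ≈ 4.210.

β̂_MAP = 4.210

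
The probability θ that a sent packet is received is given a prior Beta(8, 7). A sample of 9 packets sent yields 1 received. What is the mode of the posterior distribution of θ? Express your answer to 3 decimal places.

θ̂_MAP = 0.364

Prior: Beta(8, 7).
Data: 1 success in 9 trials. The binomial likelihood contributes θ(1−θ)^8, so the posterior is Beta(8+1, 7+8) = Beta(9, 15).
For Beta(a, b) with a, b > 1 the mode is (a−1)/(a+b−2) = 8/22 ≈ 0.364.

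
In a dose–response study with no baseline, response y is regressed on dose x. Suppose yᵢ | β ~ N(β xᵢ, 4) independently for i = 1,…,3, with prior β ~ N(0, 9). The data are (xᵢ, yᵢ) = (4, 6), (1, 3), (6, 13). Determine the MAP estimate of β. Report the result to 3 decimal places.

β̂_MAP = 1.965

log p(β | y) = −Σ(yᵢ − βxᵢ)²/(2·4) − β²/(2·9) + const.
Setting the derivative to zero: Σxᵢ(yᵢ − βxᵢ)/4 − β/9 = 0, so β = Σxᵢyᵢ / (Σxᵢ² + σ²/τ²).
Σxᵢyᵢ = 4·6 + 1·3 + 6·13 = 105; Σxᵢ² = 53; σ²/τ² = 4/9.
β̂_MAP = 105 / (53 + 4/9) = 105/(481/9) = 945/481 ≈ 1.965.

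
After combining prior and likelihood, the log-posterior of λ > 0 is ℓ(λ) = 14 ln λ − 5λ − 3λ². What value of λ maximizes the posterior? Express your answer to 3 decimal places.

λ̂_MAP = 1.167

ℓ'(λ) = 14/λ − 5 − 6λ. Setting this to zero and multiplying by λ: 6λ² + 5λ − 14 = 0.
λ = (−5 + √(5² + 4·6·14)) / (2·6) = (−5 + √361) / 12 = (−5 + 19)/12 = 7/6.
ℓ''(λ) = −14/λ² − 6 < 0, confirming a maximum.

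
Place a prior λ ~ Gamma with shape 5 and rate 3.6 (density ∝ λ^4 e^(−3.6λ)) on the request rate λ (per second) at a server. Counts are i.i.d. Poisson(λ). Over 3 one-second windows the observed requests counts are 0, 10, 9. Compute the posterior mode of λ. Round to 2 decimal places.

λ̂_MAP = 3.48

Σxᵢ = 0+10+9 = 19, with n = 3.
Posterior ∝ λ^4e^(−3.6λ) · λ^19e^(−3λ) = λ^23e^(−6.6λ), i.e. Gamma(shape=24, rate=6.6).
The mode of a Gamma(a, b) with a ≥ 1 (shape–rate) is (a−1)/b = 23/6.6 ≈ 3.48.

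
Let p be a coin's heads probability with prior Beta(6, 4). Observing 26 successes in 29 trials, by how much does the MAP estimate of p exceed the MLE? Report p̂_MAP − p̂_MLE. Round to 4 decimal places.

MAP − MLE = -0.0587

Posterior is Beta(32, 7); MAP = (32−1)/(39−2) = 31/37 ≈ 0.83784.
MLE ignores the prior: p̂_MLE = k/n = 26/29 ≈ 0.89655.
Difference = 31/37 − 26/29 = -63/1073 ≈ -0.0587.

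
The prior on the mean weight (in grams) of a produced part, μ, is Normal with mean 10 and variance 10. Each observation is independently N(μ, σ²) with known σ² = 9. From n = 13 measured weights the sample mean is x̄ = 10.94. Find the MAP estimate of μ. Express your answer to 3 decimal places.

n = 13, x̄ = 10.94.
For a Normal prior and Normal likelihood with known variance, the posterior is Normal; its mode equals its mean, the precision-weighted average.
Prior precision 1/σ₀² = 1/10 = 0.1; data precision n/σ² = 13/9.
μ̂ = (0.1·10 + (13/9)·10.94) / (0.1 + 13/9) = (7561/450)/(139/90) = 7561/695 ≈ 10.879.

μ̂_MAP = 10.879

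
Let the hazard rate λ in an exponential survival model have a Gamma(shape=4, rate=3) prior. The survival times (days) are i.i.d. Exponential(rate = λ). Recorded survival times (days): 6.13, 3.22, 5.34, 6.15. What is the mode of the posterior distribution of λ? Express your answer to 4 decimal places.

λ̂_MAP = 0.2936

The Exponential(rate=λ) likelihood is ∝ λ^n e^(−λΣtᵢ). Here n = 4 and Σtᵢ = 6.13 + 3.22 + 5.34 + 6.15 = 20.84.
Posterior ∝ λ^3e^(−3λ) · λ^4e^(−20.84λ) = λ^7e^(−23.84λ), i.e. Gamma(8, 23.84).
Mode = (a−1)/b = 7/23.84 ≈ 0.2936.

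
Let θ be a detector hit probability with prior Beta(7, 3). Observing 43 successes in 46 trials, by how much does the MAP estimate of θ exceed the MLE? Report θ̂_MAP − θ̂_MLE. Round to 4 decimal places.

Posterior is Beta(50, 6); MAP = (50−1)/(56−2) = 49/54 ≈ 0.90741.
MLE ignores the prior: θ̂_MLE = k/n = 43/46 ≈ 0.93478.
Difference = 49/54 − 43/46 = -17/621 ≈ -0.0274.

MAP − MLE = -0.0274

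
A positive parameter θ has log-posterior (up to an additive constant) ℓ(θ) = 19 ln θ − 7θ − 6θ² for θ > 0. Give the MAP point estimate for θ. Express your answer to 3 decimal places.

ℓ'(θ) = 19/θ − 7 − 12θ. Setting this to zero and multiplying by θ: 12θ² + 7θ − 19 = 0.
θ = (−7 + √(7² + 4·12·19)) / (2·12) = (−7 + √961) / 24 = (−7 + 31)/24 = 1.
ℓ''(θ) = −19/θ² − 12 < 0, confirming a maximum.

θ̂_MAP = 1.000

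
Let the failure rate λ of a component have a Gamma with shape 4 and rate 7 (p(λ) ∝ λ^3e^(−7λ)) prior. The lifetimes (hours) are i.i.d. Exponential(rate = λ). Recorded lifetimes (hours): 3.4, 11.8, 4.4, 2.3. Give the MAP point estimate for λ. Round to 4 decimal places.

λ̂_MAP = 0.2422

The Exponential(rate=λ) likelihood is ∝ λ^n e^(−λΣtᵢ). Here n = 4 and Σtᵢ = 3.4 + 11.8 + 4.4 + 2.3 = 21.9.
Posterior ∝ λ^3e^(−7λ) · λ^4e^(−21.9λ) = λ^7e^(−28.9λ), i.e. Gamma(8, 28.9).
Mode = (a−1)/b = 7/28.9 ≈ 0.2422.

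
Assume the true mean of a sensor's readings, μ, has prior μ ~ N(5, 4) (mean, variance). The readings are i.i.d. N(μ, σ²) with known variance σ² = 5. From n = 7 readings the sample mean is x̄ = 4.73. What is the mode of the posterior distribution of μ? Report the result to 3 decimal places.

μ̂_MAP = 4.771

n = 7, x̄ = 4.73.
For a Normal prior and Normal likelihood with known variance, the posterior is Normal; its mode equals its mean, the precision-weighted average.
Prior precision 1/σ₀² = 1/4 = 0.25; data precision n/σ² = 7/5 = 1.4.
μ̂ = (0.25·5 + 1.4·4.73) / (0.25 + 1.4) = 7.872/1.65 = 1312/275 ≈ 4.771.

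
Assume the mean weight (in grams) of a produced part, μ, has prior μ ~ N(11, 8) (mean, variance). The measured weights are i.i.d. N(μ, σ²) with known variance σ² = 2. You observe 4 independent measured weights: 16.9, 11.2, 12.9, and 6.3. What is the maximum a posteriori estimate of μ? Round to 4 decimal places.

μ̂_MAP = 11.7765

n = 4; x̄ = (16.9 + 11.2 + 12.9 + 6.3)/4 = 47.3/4 = 11.825.
For a Normal prior and Normal likelihood with known variance, the posterior is Normal; its mode equals its mean, the precision-weighted average.
Prior precision 1/σ₀² = 1/8 = 0.125; data precision n/σ² = 4/2 = 2.
μ̂ = (0.125·11 + 2·11.825) / (0.125 + 2) = 25.025/2.125 = 1001/85 ≈ 11.7765.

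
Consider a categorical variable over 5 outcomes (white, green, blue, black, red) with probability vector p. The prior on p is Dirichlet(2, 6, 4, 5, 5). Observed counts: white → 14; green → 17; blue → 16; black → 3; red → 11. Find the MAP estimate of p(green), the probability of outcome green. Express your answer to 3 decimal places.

The posterior is Dirichlet(αᵢ + nᵢ) = Dirichlet(16, 23, 20, 8, 16).
For a Dirichlet(a₁,…,a_K) with all aᵢ > 1, the mode has j-th component (aⱼ − 1)/(Σaᵢ − K).
Here Σaᵢ = 83 and K = 5, so p(green) = (23 − 1)/(83 − 5) = 22/78 ≈ 0.282.

MAP estimate of p(green) = 0.282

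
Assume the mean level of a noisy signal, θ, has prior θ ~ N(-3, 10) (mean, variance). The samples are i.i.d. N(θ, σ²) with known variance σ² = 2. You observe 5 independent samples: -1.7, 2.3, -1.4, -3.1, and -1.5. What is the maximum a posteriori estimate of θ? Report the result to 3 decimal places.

θ̂_MAP = -1.154

n = 5; x̄ = ((-1.7) + 2.3 + (-1.4) + (-3.1) + (-1.5))/5 = -5.4/5 = -1.08.
For a Normal prior and Normal likelihood with known variance, the posterior is Normal; its mode equals its mean, the precision-weighted average.
Prior precision 1/σ₀² = 1/10 = 0.1; data precision n/σ² = 5/2 = 2.5.
θ̂ = (0.1·(-3) + 2.5·(-1.08)) / (0.1 + 2.5) = (-3)/2.6 = -15/13 ≈ -1.154.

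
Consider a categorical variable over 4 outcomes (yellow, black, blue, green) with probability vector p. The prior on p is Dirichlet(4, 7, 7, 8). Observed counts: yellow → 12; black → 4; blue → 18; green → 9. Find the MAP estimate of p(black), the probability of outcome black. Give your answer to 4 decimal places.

MAP estimate of p(black) = 0.1538

The posterior is Dirichlet(αᵢ + nᵢ) = Dirichlet(16, 11, 25, 17).
For a Dirichlet(a₁,…,a_K) with all aᵢ > 1, the mode has j-th component (aⱼ − 1)/(Σaᵢ − K).
Here Σaᵢ = 69 and K = 4, so p(black) = (11 − 1)/(69 − 4) = 10/65 ≈ 0.1538.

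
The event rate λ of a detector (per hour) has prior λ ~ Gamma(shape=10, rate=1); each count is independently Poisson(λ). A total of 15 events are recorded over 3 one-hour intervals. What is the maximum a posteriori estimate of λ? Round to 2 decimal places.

λ̂_MAP = 6.00

Σxᵢ = 15, n = 3.
Posterior ∝ λ^9e^(−1λ) · λ^15e^(−3λ) = λ^24e^(−4λ), i.e. Gamma(shape=25, rate=4).
The mode of a Gamma(a, b) with a ≥ 1 (shape–rate) is (a−1)/b = 24/4 ≈ 6.00.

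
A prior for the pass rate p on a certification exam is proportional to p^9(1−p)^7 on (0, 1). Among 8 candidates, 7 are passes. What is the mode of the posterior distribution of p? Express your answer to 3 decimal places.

p̂_MAP = 0.667

The prior density ∝ p^9(1−p)^7 is the kernel of Beta(10, 8).
Data: 7 successes in 8 trials. The binomial likelihood contributes p^7(1−p)^1, so the posterior is Beta(10+7, 8+1) = Beta(17, 9).
For Beta(a, b) with a, b > 1 the mode is (a−1)/(a+b−2) = 16/24 ≈ 0.667.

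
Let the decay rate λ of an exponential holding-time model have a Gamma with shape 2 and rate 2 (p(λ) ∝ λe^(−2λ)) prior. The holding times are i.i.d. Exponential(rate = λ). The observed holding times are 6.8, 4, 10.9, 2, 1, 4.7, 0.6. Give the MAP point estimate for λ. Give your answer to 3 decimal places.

The Exponential(rate=λ) likelihood is ∝ λ^n e^(−λΣtᵢ). Here n = 7 and Σtᵢ = 6.8 + 4 + 10.9 + 2 + 1 + 4.7 + 0.6 = 30.
Posterior ∝ λe^(−2λ) · λ^7e^(−30λ) = λ^8e^(−32λ), i.e. Gamma(9, 32).
Mode = (a−1)/b = 8/32 ≈ 0.250.

λ̂_MAP = 0.250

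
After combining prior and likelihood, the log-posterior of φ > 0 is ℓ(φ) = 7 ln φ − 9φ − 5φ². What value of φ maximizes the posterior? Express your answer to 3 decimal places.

φ̂_MAP = 0.500

ℓ'(φ) = 7/φ − 9 − 10φ. Setting this to zero and multiplying by φ: 10φ² + 9φ − 7 = 0.
φ = (−9 + √(9² + 4·10·7)) / (2·10) = (−9 + √361) / 20 = (−9 + 19)/20 = 1/2.
ℓ''(φ) = −7/φ² − 10 < 0, confirming a maximum.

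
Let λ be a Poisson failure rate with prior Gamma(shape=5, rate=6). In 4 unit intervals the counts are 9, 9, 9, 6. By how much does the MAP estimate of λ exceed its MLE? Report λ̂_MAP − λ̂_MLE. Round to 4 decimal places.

MAP − MLE = -4.5500

Σxᵢ = 33. Posterior is Gamma(38, 10); MAP = (38−1)/10 = 37/10 ≈ 3.70000.
MLE = x̄ = 33/4 ≈ 8.25000.
Difference = 37/10 − 33/4 = -91/20 ≈ -4.5500.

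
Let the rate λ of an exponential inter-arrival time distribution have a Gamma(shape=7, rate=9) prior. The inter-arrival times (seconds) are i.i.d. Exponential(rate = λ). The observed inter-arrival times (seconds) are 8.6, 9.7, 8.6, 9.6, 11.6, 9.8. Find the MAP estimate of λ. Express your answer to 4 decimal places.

The Exponential(rate=λ) likelihood is ∝ λ^n e^(−λΣtᵢ). Here n = 6 and Σtᵢ = 8.6 + 9.7 + 8.6 + 9.6 + 11.6 + 9.8 = 57.9.
Posterior ∝ λ^6e^(−9λ) · λ^6e^(−57.9λ) = λ^12e^(−66.9λ), i.e. Gamma(13, 66.9).
Mode = (a−1)/b = 12/66.9 ≈ 0.1794.

λ̂_MAP = 0.1794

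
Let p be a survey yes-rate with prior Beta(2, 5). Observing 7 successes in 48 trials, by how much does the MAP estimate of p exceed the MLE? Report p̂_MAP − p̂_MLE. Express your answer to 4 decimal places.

Posterior is Beta(9, 46); MAP = (9−1)/(55−2) = 8/53 ≈ 0.15094.
MLE ignores the prior: p̂_MLE = k/n = 7/48 ≈ 0.14583.
Difference = 8/53 − 7/48 = 13/2544 ≈ 0.0051.

MAP − MLE = 0.0051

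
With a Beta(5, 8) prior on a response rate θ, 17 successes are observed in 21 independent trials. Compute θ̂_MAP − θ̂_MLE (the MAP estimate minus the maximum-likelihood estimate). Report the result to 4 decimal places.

MAP − MLE = -0.1533

Posterior is Beta(22, 12); MAP = (22−1)/(34−2) = 21/32 ≈ 0.65625.
MLE ignores the prior: θ̂_MLE = k/n = 17/21 ≈ 0.80952.
Difference = 21/32 − 17/21 = -103/672 ≈ -0.1533.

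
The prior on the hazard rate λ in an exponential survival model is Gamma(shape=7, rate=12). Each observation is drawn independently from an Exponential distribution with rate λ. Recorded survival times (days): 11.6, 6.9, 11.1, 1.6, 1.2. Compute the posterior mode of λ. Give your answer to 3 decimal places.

λ̂_MAP = 0.248

The Exponential(rate=λ) likelihood is ∝ λ^n e^(−λΣtᵢ). Here n = 5 and Σtᵢ = 11.6 + 6.9 + 11.1 + 1.6 + 1.2 = 32.4.
Posterior ∝ λ^6e^(−12λ) · λ^5e^(−32.4λ) = λ^11e^(−44.4λ), i.e. Gamma(12, 44.4).
Mode = (a−1)/b = 11/44.4 ≈ 0.248.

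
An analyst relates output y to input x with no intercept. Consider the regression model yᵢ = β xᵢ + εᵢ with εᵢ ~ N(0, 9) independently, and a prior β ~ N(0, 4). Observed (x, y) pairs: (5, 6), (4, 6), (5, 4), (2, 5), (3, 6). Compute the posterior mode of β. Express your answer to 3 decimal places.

log p(β | y) = −Σ(yᵢ − βxᵢ)²/(2·9) − β²/(2·4) + const.
Setting the derivative to zero: Σxᵢ(yᵢ − βxᵢ)/9 − β/4 = 0, so β = Σxᵢyᵢ / (Σxᵢ² + σ²/τ²).
Σxᵢyᵢ = 5·6 + 4·6 + 5·4 + 2·5 + 3·6 = 102; Σxᵢ² = 79; σ²/τ² = 2.25.
β̂_MAP = 102 / (79 + 2.25) = 102/81.25 ≈ 1.255.

β̂_MAP = 1.255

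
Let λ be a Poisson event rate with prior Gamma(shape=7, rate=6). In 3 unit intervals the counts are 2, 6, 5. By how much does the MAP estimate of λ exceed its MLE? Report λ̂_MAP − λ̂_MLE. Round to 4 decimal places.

MAP − MLE = -2.2222

Σxᵢ = 13. Posterior is Gamma(20, 9); MAP = (20−1)/9 = 19/9 ≈ 2.11111.
MLE = x̄ = 13/3 ≈ 4.33333.
Difference = 19/9 − 13/3 = -20/9 ≈ -2.2222.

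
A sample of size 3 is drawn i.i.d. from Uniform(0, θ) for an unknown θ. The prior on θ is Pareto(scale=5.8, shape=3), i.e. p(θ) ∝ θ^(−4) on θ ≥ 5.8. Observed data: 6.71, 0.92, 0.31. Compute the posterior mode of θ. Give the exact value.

The Uniform(0, θ) likelihood is θ^(−n) for θ ≥ max(xᵢ), zero otherwise. Here max(xᵢ) = 6.71.
Posterior ∝ θ^(−4) · θ^(−3) = θ^(−7) on θ ≥ max(5.8, 6.71) = 6.71.
This density is strictly decreasing in θ, so the posterior mode lies at the lower boundary of the support.

θ̂_MAP = 6.71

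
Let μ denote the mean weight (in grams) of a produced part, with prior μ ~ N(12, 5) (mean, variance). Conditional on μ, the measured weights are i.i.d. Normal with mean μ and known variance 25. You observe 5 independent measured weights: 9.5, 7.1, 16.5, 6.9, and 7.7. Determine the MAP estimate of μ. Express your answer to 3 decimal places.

μ̂_MAP = 10.770

n = 5; x̄ = (9.5 + 7.1 + 16.5 + 6.9 + 7.7)/5 = 47.7/5 = 9.54.
For a Normal prior and Normal likelihood with known variance, the posterior is Normal; its mode equals its mean, the precision-weighted average.
Prior precision 1/σ₀² = 1/5 = 0.2; data precision n/σ² = 5/25 = 0.2.
μ̂ = (0.2·12 + 0.2·9.54) / (0.2 + 0.2) = 4.308/0.4 = 10.770.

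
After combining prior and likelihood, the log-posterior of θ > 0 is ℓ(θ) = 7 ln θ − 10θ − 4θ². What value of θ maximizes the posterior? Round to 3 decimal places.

ℓ'(θ) = 7/θ − 10 − 8θ. Setting this to zero and multiplying by θ: 8θ² + 10θ − 7 = 0.
θ = (−10 + √(10² + 4·8·7)) / (2·8) = (−10 + √324) / 16 = (−10 + 18)/16 = 1/2.
ℓ''(θ) = −7/θ² − 8 < 0, confirming a maximum.

θ̂_MAP = 0.500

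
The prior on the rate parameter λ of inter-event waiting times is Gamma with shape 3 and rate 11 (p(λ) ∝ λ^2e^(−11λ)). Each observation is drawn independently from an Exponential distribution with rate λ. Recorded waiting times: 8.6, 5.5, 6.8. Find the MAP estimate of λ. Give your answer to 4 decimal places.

λ̂_MAP = 0.1567

The Exponential(rate=λ) likelihood is ∝ λ^n e^(−λΣtᵢ). Here n = 3 and Σtᵢ = 8.6 + 5.5 + 6.8 = 20.9.
Posterior ∝ λ^2e^(−11λ) · λ^3e^(−20.9λ) = λ^5e^(−31.9λ), i.e. Gamma(6, 31.9).
Mode = (a−1)/b = 5/31.9 ≈ 0.1567.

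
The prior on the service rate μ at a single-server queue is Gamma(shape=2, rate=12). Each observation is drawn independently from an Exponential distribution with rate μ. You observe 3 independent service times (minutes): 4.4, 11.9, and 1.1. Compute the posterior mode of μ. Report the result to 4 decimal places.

μ̂_MAP = 0.1361

The Exponential(rate=μ) likelihood is ∝ μ^n e^(−μΣtᵢ). Here n = 3 and Σtᵢ = 4.4 + 11.9 + 1.1 = 17.4.
Posterior ∝ μe^(−12μ) · μ^3e^(−17.4μ) = μ^4e^(−29.4μ), i.e. Gamma(5, 29.4).
Mode = (a−1)/b = 4/29.4 ≈ 0.1361.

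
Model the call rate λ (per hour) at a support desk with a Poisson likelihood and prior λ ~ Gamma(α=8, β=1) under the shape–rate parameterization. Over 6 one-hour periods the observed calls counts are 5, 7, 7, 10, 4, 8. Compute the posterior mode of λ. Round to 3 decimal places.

Σxᵢ = 5+7+7+10+4+8 = 41, with n = 6.
Posterior ∝ λ^7e^(−1λ) · λ^41e^(−6λ) = λ^48e^(−7λ), i.e. Gamma(shape=49, rate=7).
The mode of a Gamma(a, b) with a ≥ 1 (shape–rate) is (a−1)/b = 48/7 ≈ 6.857.

λ̂_MAP = 6.857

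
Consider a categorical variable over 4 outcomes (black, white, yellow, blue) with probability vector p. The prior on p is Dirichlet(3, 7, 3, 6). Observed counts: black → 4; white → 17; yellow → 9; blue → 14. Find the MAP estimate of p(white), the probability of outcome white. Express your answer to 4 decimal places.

MAP estimate of p(white) = 0.3898

The posterior is Dirichlet(αᵢ + nᵢ) = Dirichlet(7, 24, 12, 20).
For a Dirichlet(a₁,…,a_K) with all aᵢ > 1, the mode has j-th component (aⱼ − 1)/(Σaᵢ − K).
Here Σaᵢ = 63 and K = 4, so p(white) = (24 − 1)/(63 − 4) = 23/59 ≈ 0.3898.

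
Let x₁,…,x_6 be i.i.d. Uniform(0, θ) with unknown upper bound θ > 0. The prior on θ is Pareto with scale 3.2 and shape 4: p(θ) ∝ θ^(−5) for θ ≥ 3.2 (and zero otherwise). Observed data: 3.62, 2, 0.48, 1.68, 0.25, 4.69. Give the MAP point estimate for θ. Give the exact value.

θ̂_MAP = 4.69

The Uniform(0, θ) likelihood is θ^(−n) for θ ≥ max(xᵢ), zero otherwise. Here max(xᵢ) = 4.69.
Posterior ∝ θ^(−5) · θ^(−6) = θ^(−11) on θ ≥ max(3.2, 4.69) = 4.69.
This density is strictly decreasing in θ, so the posterior mode lies at the lower boundary of the support.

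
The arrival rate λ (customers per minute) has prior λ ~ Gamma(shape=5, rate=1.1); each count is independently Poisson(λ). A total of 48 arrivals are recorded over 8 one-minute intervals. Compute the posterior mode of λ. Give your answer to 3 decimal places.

λ̂_MAP = 5.714

Σxᵢ = 48, n = 8.
Posterior ∝ λ^4e^(−1.1λ) · λ^48e^(−8λ) = λ^52e^(−9.1λ), i.e. Gamma(shape=53, rate=9.1).
The mode of a Gamma(a, b) with a ≥ 1 (shape–rate) is (a−1)/b = 52/9.1 ≈ 5.714.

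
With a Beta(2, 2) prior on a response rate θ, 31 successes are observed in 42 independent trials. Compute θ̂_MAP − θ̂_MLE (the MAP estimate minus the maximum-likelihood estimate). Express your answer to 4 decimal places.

Posterior is Beta(33, 13); MAP = (33−1)/(46−2) = 32/44 ≈ 0.72727.
MLE ignores the prior: θ̂_MLE = k/n = 31/42 ≈ 0.73810.
Difference = 32/44 − 31/42 = -5/462 ≈ -0.0108.

MAP − MLE = -0.0108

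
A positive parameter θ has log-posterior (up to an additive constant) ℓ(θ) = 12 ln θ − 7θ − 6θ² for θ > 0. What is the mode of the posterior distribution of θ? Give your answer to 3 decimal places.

ℓ'(θ) = 12/θ − 7 − 12θ. Setting this to zero and multiplying by θ: 12θ² + 7θ − 12 = 0.
θ = (−7 + √(7² + 4·12·12)) / (2·12) = (−7 + √625) / 24 = (−7 + 25)/24 = 3/4.
ℓ''(θ) = −12/θ² − 12 < 0, confirming a maximum.

θ̂_MAP = 0.750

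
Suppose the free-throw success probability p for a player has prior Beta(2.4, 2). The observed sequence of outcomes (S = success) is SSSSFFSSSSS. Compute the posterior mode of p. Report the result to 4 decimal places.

Prior: Beta(2.4, 2).
Data: 9 successes in 11 trials (from the sequence). The binomial likelihood contributes p^9(1−p)^2, so the posterior is Beta(2.4+9, 2+2) = Beta(11.4, 4).
For Beta(a, b) with a, b > 1 the mode is (a−1)/(a+b−2) = 10.4/13.4 ≈ 0.7761.

p̂_MAP = 0.7761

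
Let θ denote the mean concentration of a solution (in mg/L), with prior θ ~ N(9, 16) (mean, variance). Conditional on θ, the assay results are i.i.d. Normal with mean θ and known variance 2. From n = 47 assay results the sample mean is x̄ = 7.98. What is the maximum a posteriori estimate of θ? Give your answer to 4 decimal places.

n = 47, x̄ = 7.98.
For a Normal prior and Normal likelihood with known variance, the posterior is Normal; its mode equals its mean, the precision-weighted average.
Prior precision 1/σ₀² = 1/16 = 0.0625; data precision n/σ² = 47/2 = 23.5.
θ̂ = (0.0625·9 + 23.5·7.98) / (0.0625 + 23.5) = 188.0925/23.5625 = 75237/9425 ≈ 7.9827.

θ̂_MAP = 7.9827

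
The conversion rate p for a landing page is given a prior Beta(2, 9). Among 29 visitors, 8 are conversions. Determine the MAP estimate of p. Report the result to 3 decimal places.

p̂_MAP = 0.237

Prior: Beta(2, 9).
Data: 8 successes in 29 trials. The binomial likelihood contributes p^8(1−p)^21, so the posterior is Beta(2+8, 9+21) = Beta(10, 30).
For Beta(a, b) with a, b > 1 the mode is (a−1)/(a+b−2) = 9/38 ≈ 0.237.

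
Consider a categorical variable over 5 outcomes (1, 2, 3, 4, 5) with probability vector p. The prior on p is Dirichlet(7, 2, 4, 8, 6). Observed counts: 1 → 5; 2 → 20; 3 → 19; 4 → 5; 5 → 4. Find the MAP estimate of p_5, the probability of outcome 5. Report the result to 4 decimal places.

MAP estimate: 0.1200

The posterior is Dirichlet(αᵢ + nᵢ) = Dirichlet(12, 22, 23, 13, 10).
For a Dirichlet(a₁,…,a_K) with all aᵢ > 1, the mode has j-th component (aⱼ − 1)/(Σaᵢ − K).
Here Σaᵢ = 80 and K = 5, so p_5 = (10 − 1)/(80 − 5) = 9/75 ≈ 0.1200.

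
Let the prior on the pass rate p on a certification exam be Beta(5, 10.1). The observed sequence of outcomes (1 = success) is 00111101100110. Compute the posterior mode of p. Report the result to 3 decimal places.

Prior: Beta(5, 10.1).
Data: 8 successes in 14 trials (from the sequence). The binomial likelihood contributes p^8(1−p)^6, so the posterior is Beta(5+8, 10.1+6) = Beta(13, 16.1).
For Beta(a, b) with a, b > 1 the mode is (a−1)/(a+b−2) = 12/27.1 ≈ 0.443.

p̂_MAP = 0.443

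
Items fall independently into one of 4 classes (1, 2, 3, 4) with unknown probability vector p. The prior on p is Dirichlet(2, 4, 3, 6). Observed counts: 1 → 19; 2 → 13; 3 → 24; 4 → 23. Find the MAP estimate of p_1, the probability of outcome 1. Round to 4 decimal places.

The posterior is Dirichlet(αᵢ + nᵢ) = Dirichlet(21, 17, 27, 29).
For a Dirichlet(a₁,…,a_K) with all aᵢ > 1, the mode has j-th component (aⱼ − 1)/(Σaᵢ − K).
Here Σaᵢ = 94 and K = 4, so p_1 = (21 − 1)/(94 − 4) = 20/90 ≈ 0.2222.

MAP estimate: 0.2222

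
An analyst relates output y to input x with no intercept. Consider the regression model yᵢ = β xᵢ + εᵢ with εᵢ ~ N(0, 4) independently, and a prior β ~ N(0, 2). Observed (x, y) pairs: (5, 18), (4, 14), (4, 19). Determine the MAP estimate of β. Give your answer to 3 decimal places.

β̂_MAP = 3.763

log p(β | y) = −Σ(yᵢ − βxᵢ)²/(2·4) − β²/(2·2) + const.
Setting the derivative to zero: Σxᵢ(yᵢ − βxᵢ)/4 − β/2 = 0, so β = Σxᵢyᵢ / (Σxᵢ² + σ²/τ²).
Σxᵢyᵢ = 5·18 + 4·14 + 4·19 = 222; Σxᵢ² = 57; σ²/τ² = 2.
β̂_MAP = 222 / (57 + 2) = 222/59 ≈ 3.763.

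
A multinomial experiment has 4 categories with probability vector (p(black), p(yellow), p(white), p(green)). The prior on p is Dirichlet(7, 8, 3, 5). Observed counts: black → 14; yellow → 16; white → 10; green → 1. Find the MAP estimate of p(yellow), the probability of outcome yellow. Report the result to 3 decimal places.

MAP estimate of p(yellow) = 0.383

The posterior is Dirichlet(αᵢ + nᵢ) = Dirichlet(21, 24, 13, 6).
For a Dirichlet(a₁,…,a_K) with all aᵢ > 1, the mode has j-th component (aⱼ − 1)/(Σaᵢ − K).
Here Σaᵢ = 64 and K = 4, so p(yellow) = (24 − 1)/(64 − 4) = 23/60 ≈ 0.383.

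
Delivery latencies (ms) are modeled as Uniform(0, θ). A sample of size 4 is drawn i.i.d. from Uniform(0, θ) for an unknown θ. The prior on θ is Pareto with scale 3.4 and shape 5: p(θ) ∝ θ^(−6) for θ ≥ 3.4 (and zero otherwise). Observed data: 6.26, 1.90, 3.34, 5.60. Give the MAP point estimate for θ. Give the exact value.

θ̂_MAP = 6.26

The Uniform(0, θ) likelihood is θ^(−n) for θ ≥ max(xᵢ), zero otherwise. Here max(xᵢ) = 6.26.
Posterior ∝ θ^(−6) · θ^(−4) = θ^(−10) on θ ≥ max(3.4, 6.26) = 6.26.
This density is strictly decreasing in θ, so the posterior mode lies at the lower boundary of the support.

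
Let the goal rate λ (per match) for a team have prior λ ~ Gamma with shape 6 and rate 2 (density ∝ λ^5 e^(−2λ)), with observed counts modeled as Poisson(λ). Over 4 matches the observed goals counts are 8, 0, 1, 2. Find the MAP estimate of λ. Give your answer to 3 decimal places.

λ̂_MAP = 2.667

Σxᵢ = 8+0+1+2 = 11, with n = 4.
Posterior ∝ λ^5e^(−2λ) · λ^11e^(−4λ) = λ^16e^(−6λ), i.e. Gamma(shape=17, rate=6).
The mode of a Gamma(a, b) with a ≥ 1 (shape–rate) is (a−1)/b = 16/6 ≈ 2.667.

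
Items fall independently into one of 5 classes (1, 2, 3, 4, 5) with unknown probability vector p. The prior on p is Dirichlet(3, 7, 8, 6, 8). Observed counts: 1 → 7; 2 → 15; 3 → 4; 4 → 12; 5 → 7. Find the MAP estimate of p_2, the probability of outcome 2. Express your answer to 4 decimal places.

MAP estimate: 0.2917

The posterior is Dirichlet(αᵢ + nᵢ) = Dirichlet(10, 22, 12, 18, 15).
For a Dirichlet(a₁,…,a_K) with all aᵢ > 1, the mode has j-th component (aⱼ − 1)/(Σaᵢ − K).
Here Σaᵢ = 77 and K = 5, so p_2 = (22 − 1)/(77 − 5) = 21/72 ≈ 0.2917.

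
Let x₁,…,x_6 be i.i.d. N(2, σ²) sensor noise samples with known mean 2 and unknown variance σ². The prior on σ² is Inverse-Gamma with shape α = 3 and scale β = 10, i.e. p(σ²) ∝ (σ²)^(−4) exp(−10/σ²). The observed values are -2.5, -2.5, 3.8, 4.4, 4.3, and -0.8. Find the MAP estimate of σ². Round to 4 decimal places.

Sum of squared deviations about the known mean: SS = (-2.5−2)² + (-2.5−2)² + (3.8−2)² + (4.4−2)² + (4.3−2)² + (-0.8−2)² = 62.63.
The Normal likelihood contributes (σ²)^(−n/2) exp(−SS/(2σ²)), so the posterior is Inverse-Gamma(α + n/2, β + SS/2) = Inverse-Gamma(6, 41.315).
The mode of Inverse-Gamma(a, b) is b/(a+1) = 41.315/7 ≈ 5.9021.

σ̂²_MAP = 5.9021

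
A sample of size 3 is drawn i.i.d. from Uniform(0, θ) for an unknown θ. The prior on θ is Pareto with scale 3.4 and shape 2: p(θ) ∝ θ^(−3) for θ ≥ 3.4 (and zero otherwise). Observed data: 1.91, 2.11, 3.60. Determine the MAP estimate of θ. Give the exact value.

θ̂_MAP = 3.60

The Uniform(0, θ) likelihood is θ^(−n) for θ ≥ max(xᵢ), zero otherwise. Here max(xᵢ) = 3.60.
Posterior ∝ θ^(−3) · θ^(−3) = θ^(−6) on θ ≥ max(3.4, 3.60) = 3.60.
This density is strictly decreasing in θ, so the posterior mode lies at the lower boundary of the support.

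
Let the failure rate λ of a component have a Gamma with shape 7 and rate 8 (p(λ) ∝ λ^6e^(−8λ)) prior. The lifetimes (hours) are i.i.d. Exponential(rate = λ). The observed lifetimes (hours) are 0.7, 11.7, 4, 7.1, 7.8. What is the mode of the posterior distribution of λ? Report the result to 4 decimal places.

λ̂_MAP = 0.2799

The Exponential(rate=λ) likelihood is ∝ λ^n e^(−λΣtᵢ). Here n = 5 and Σtᵢ = 0.7 + 11.7 + 4 + 7.1 + 7.8 = 31.3.
Posterior ∝ λ^6e^(−8λ) · λ^5e^(−31.3λ) = λ^11e^(−39.3λ), i.e. Gamma(12, 39.3).
Mode = (a−1)/b = 11/39.3 ≈ 0.2799.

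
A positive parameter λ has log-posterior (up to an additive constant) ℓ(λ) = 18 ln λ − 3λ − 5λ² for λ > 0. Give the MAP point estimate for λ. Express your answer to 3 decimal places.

ℓ'(λ) = 18/λ − 3 − 10λ. Setting this to zero and multiplying by λ: 10λ² + 3λ − 18 = 0.
λ = (−3 + √(3² + 4·10·18)) / (2·10) = (−3 + √729) / 20 = (−3 + 27)/20 = 6/5.
ℓ''(λ) = −18/λ² − 10 < 0, confirming a maximum.

λ̂_MAP = 1.200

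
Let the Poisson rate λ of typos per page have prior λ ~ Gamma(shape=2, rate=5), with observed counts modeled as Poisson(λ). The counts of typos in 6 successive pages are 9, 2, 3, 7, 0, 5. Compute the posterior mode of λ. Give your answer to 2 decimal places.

Σxᵢ = 9+2+3+7+0+5 = 26, with n = 6.
Posterior ∝ λe^(−5λ) · λ^26e^(−6λ) = λ^27e^(−11λ), i.e. Gamma(shape=28, rate=11).
The mode of a Gamma(a, b) with a ≥ 1 (shape–rate) is (a−1)/b = 27/11 ≈ 2.45.

λ̂_MAP = 2.45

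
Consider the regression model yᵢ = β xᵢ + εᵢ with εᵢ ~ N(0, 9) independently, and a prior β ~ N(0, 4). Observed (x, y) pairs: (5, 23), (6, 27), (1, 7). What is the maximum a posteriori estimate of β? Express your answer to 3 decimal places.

β̂_MAP = 4.420

log p(β | y) = −Σ(yᵢ − βxᵢ)²/(2·9) − β²/(2·4) + const.
Setting the derivative to zero: Σxᵢ(yᵢ − βxᵢ)/9 − β/4 = 0, so β = Σxᵢyᵢ / (Σxᵢ² + σ²/τ²).
Σxᵢyᵢ = 5·23 + 6·27 + 1·7 = 284; Σxᵢ² = 62; σ²/τ² = 2.25.
β̂_MAP = 284 / (62 + 2.25) = 284/64.25 ≈ 4.420.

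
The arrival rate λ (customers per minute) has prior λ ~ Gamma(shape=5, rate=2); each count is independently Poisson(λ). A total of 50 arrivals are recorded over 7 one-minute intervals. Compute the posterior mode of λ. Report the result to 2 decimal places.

Σxᵢ = 50, n = 7.
Posterior ∝ λ^4e^(−2λ) · λ^50e^(−7λ) = λ^54e^(−9λ), i.e. Gamma(shape=55, rate=9).
The mode of a Gamma(a, b) with a ≥ 1 (shape–rate) is (a−1)/b = 54/9 ≈ 6.00.

λ̂_MAP = 6.00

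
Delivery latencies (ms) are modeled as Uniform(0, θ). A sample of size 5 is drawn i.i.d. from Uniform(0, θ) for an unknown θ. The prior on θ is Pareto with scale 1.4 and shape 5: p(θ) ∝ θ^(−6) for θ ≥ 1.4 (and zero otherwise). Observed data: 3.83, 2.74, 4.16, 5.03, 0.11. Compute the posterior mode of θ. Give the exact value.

θ̂_MAP = 5.03

The Uniform(0, θ) likelihood is θ^(−n) for θ ≥ max(xᵢ), zero otherwise. Here max(xᵢ) = 5.03.
Posterior ∝ θ^(−6) · θ^(−5) = θ^(−11) on θ ≥ max(1.4, 5.03) = 5.03.
This density is strictly decreasing in θ, so the posterior mode lies at the lower boundary of the support.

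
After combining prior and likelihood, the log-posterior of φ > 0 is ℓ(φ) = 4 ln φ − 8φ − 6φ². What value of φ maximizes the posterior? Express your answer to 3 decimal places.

ℓ'(φ) = 4/φ − 8 − 12φ. Setting this to zero and multiplying by φ: 12φ² + 8φ − 4 = 0.
φ = (−8 + √(8² + 4·12·4)) / (2·12) = (−8 + √256) / 24 = (−8 + 16)/24 = 1/3.
ℓ''(φ) = −4/φ² − 12 < 0, confirming a maximum.

φ̂_MAP = 0.333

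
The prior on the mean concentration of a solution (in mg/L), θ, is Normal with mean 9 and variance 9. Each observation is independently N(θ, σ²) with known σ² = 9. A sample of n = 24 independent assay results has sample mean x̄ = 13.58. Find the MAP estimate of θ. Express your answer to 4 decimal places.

θ̂_MAP = 13.3968

n = 24, x̄ = 13.58.
For a Normal prior and Normal likelihood with known variance, the posterior is Normal; its mode equals its mean, the precision-weighted average.
Prior precision 1/σ₀² = 1/9; data precision n/σ² = 24/9 = 8/3.
θ̂ = ((1/9)·9 + (8/3)·13.58) / (1/9 + 8/3) = (2791/75)/(25/9) = 13.3968.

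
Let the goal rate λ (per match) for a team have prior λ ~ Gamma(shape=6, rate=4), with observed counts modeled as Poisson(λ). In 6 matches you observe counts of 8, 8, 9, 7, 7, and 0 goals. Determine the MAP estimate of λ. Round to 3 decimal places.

Σxᵢ = 8+8+9+7+7+0 = 39, with n = 6.
Posterior ∝ λ^5e^(−4λ) · λ^39e^(−6λ) = λ^44e^(−10λ), i.e. Gamma(shape=45, rate=10).
The mode of a Gamma(a, b) with a ≥ 1 (shape–rate) is (a−1)/b = 44/10 ≈ 4.400.

λ̂_MAP = 4.400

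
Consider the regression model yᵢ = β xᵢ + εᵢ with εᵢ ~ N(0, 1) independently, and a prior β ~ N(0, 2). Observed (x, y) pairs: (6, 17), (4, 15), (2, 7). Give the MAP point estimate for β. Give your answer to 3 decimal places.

β̂_MAP = 3.115

log p(β | y) = −Σ(yᵢ − βxᵢ)²/(2·1) − β²/(2·2) + const.
Setting the derivative to zero: Σxᵢ(yᵢ − βxᵢ)/1 − β/2 = 0, so β = Σxᵢyᵢ / (Σxᵢ² + σ²/τ²).
Σxᵢyᵢ = 6·17 + 4·15 + 2·7 = 176; Σxᵢ² = 56; σ²/τ² = 0.5.
β̂_MAP = 176 / (56 + 0.5) = 176/56.5 ≈ 3.115.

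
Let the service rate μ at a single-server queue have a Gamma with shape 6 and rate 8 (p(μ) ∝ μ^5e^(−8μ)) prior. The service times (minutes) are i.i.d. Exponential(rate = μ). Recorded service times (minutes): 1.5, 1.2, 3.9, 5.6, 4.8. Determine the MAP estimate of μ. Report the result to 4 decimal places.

The Exponential(rate=μ) likelihood is ∝ μ^n e^(−μΣtᵢ). Here n = 5 and Σtᵢ = 1.5 + 1.2 + 3.9 + 5.6 + 4.8 = 17.
Posterior ∝ μ^5e^(−8μ) · μ^5e^(−17μ) = μ^10e^(−25μ), i.e. Gamma(11, 25).
Mode = (a−1)/b = 10/25 ≈ 0.4000.

μ̂_MAP = 0.4000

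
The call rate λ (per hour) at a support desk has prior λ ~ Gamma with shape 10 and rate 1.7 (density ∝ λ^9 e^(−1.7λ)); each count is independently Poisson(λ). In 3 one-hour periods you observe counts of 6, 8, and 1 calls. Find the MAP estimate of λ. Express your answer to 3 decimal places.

Σxᵢ = 6+8+1 = 15, with n = 3.
Posterior ∝ λ^9e^(−1.7λ) · λ^15e^(−3λ) = λ^24e^(−4.7λ), i.e. Gamma(shape=25, rate=4.7).
The mode of a Gamma(a, b) with a ≥ 1 (shape–rate) is (a−1)/b = 24/4.7 ≈ 5.106.

λ̂_MAP = 5.106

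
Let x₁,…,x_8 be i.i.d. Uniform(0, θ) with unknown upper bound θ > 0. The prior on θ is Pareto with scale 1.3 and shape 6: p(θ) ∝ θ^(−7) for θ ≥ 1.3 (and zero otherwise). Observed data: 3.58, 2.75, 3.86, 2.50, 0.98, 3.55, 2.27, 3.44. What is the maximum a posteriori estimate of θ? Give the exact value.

The Uniform(0, θ) likelihood is θ^(−n) for θ ≥ max(xᵢ), zero otherwise. Here max(xᵢ) = 3.86.
Posterior ∝ θ^(−7) · θ^(−8) = θ^(−15) on θ ≥ max(1.3, 3.86) = 3.86.
This density is strictly decreasing in θ, so the posterior mode lies at the lower boundary of the support.

θ̂_MAP = 3.86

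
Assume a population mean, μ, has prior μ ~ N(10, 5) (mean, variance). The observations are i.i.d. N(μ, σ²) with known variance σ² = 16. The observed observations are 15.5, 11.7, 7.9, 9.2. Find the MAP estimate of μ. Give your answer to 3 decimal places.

n = 4; x̄ = (15.5 + 11.7 + 7.9 + 9.2)/4 = 44.3/4 = 11.075.
For a Normal prior and Normal likelihood with known variance, the posterior is Normal; its mode equals its mean, the precision-weighted average.
Prior precision 1/σ₀² = 1/5 = 0.2; data precision n/σ² = 4/16 = 0.25.
μ̂ = (0.2·10 + 0.25·11.075) / (0.2 + 0.25) = 4.76875/0.45 = 763/72 ≈ 10.597.

μ̂_MAP = 10.597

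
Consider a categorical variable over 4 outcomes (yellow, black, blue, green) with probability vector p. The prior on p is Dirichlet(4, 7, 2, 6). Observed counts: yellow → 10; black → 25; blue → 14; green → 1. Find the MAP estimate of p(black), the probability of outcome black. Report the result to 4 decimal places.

MAP estimate of p(black) = 0.4769

The posterior is Dirichlet(αᵢ + nᵢ) = Dirichlet(14, 32, 16, 7).
For a Dirichlet(a₁,…,a_K) with all aᵢ > 1, the mode has j-th component (aⱼ − 1)/(Σaᵢ − K).
Here Σaᵢ = 69 and K = 4, so p(black) = (32 − 1)/(69 − 4) = 31/65 ≈ 0.4769.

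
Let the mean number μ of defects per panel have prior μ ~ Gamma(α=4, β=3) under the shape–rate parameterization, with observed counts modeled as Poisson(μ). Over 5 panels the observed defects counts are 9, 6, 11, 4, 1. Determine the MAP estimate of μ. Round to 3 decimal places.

Σxᵢ = 9+6+11+4+1 = 31, with n = 5.
Posterior ∝ μ^3e^(−3μ) · μ^31e^(−5μ) = μ^34e^(−8μ), i.e. Gamma(shape=35, rate=8).
The mode of a Gamma(a, b) with a ≥ 1 (shape–rate) is (a−1)/b = 34/8 ≈ 4.250.

μ̂_MAP = 4.250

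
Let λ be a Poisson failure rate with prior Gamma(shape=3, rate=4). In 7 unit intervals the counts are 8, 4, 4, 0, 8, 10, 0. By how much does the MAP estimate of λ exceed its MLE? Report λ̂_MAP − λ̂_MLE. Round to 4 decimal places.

MAP − MLE = -1.5844

Σxᵢ = 34. Posterior is Gamma(37, 11); MAP = (37−1)/11 = 36/11 ≈ 3.27273.
MLE = x̄ = 34/7 ≈ 4.85714.
Difference = 36/11 − 34/7 = -122/77 ≈ -1.5844.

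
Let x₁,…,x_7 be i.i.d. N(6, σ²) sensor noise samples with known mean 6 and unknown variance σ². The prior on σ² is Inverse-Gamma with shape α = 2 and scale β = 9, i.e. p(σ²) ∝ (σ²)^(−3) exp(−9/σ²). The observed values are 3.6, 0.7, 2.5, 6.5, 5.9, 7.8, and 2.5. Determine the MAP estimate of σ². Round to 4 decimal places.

Sum of squared deviations about the known mean: SS = (3.6−6)² + (0.7−6)² + (2.5−6)² + (6.5−6)² + (5.9−6)² + (7.8−6)² + (2.5−6)² = 61.85.
The Normal likelihood contributes (σ²)^(−n/2) exp(−SS/(2σ²)), so the posterior is Inverse-Gamma(α + n/2, β + SS/2) = Inverse-Gamma(5.5, 39.925).
The mode of Inverse-Gamma(a, b) is b/(a+1) = 39.925/6.5 ≈ 6.1423.

σ̂²_MAP = 6.1423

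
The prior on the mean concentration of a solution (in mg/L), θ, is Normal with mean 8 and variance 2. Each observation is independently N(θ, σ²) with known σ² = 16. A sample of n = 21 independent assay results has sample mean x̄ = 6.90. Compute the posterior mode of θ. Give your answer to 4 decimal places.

θ̂_MAP = 7.2034

n = 21, x̄ = 6.90.
For a Normal prior and Normal likelihood with known variance, the posterior is Normal; its mode equals its mean, the precision-weighted average.
Prior precision 1/σ₀² = 1/2 = 0.5; data precision n/σ² = 21/16 = 1.3125.
θ̂ = (0.5·8 + 1.3125·6.9) / (0.5 + 1.3125) = 13.05625/1.8125 = 2089/290 ≈ 7.2034.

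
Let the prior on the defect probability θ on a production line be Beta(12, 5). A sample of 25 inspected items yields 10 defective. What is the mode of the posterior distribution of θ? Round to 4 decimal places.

θ̂_MAP = 0.5250

Prior: Beta(12, 5).
Data: 10 successes in 25 trials. The binomial likelihood contributes θ^10(1−θ)^15, so the posterior is Beta(12+10, 5+15) = Beta(22, 20).
For Beta(a, b) with a, b > 1 the mode is (a−1)/(a+b−2) = 21/40 ≈ 0.5250.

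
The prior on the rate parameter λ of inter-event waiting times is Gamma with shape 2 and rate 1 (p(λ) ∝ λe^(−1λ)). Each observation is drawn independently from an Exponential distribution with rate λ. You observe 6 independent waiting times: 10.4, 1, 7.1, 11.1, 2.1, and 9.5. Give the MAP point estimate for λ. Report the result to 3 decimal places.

The Exponential(rate=λ) likelihood is ∝ λ^n e^(−λΣtᵢ). Here n = 6 and Σtᵢ = 10.4 + 1 + 7.1 + 11.1 + 2.1 + 9.5 = 41.2.
Posterior ∝ λe^(−1λ) · λ^6e^(−41.2λ) = λ^7e^(−42.2λ), i.e. Gamma(8, 42.2).
Mode = (a−1)/b = 7/42.2 ≈ 0.166.

λ̂_MAP = 0.166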